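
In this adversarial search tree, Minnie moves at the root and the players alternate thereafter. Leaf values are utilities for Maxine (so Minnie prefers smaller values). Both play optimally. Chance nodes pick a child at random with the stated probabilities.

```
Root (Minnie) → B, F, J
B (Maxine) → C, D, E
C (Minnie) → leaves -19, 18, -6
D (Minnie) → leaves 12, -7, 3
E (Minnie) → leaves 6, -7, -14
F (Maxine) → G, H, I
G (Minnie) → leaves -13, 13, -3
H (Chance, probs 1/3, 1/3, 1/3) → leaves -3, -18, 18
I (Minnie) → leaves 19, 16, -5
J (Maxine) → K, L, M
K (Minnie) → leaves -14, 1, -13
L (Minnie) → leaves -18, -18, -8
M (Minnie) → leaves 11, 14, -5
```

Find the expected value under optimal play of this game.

-7

C (Minnie): min(-19, 18, -6) = -19
D (Minnie): min(12, -7, 3) = -7
E (Minnie): min(6, -7, -14) = -14
B (Maxine): max(-19, -7, -14) = -7
G (Minnie): min(-13, 13, -3) = -13
H (Chance): 1/3·-3 + 1/3·-18 + 1/3·18 = -1
I (Minnie): min(19, 16, -5) = -5
F (Maxine): max(-13, -1, -5) = -1
K (Minnie): min(-14, 1, -13) = -14
L (Minnie): min(-18, -18, -8) = -18
M (Minnie): min(11, 14, -5) = -5
J (Maxine): max(-14, -18, -5) = -5
Root (Minnie): min(-7, -1, -5) = -7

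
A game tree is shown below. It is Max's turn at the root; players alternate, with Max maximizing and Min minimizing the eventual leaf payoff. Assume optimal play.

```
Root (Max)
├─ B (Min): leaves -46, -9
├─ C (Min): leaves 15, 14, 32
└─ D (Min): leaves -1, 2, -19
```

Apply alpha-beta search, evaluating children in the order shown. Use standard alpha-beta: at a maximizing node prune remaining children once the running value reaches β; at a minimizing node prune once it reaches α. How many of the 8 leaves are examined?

6

B [α=-∞,β=+∞]: v=-46
C [α=-46,β=+∞]: v=14
D [α=14,β=+∞]: v=-1 after child 1 ≤ α → α-cutoff, skip 2
Root [α=-∞,β=+∞]: v=14
Leaves evaluated: 6 of 8.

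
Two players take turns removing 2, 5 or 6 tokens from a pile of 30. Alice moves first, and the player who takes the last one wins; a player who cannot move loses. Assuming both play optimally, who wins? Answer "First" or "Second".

Mark each pile size as W (mover wins) or L (mover loses):
i:   0  1  2  3  4  5  6  7  8  9 10 11 12 13 14 15 16 17 18 19 20 21 22 23 24 25 26 27 28 29 30
     L  L  W  W  L  W  W  W  L  W  W  L  L  W  W  L  W  W  W  L  W  W  L  L  W  W  L  W  W  W  L
Position 30 is L, so the second player wins.

Second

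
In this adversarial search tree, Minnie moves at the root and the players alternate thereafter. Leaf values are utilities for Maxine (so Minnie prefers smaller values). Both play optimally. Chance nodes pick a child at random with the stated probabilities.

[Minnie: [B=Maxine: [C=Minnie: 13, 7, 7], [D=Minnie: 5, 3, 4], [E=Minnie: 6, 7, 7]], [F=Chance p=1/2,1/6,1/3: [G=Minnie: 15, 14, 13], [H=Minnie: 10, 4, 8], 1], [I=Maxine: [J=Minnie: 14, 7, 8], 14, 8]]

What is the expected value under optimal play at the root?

7

C (Minnie): min(13, 7, 7) = 7
D (Minnie): min(5, 3, 4) = 3
E (Minnie): min(6, 7, 7) = 6
B (Maxine): max(7, 3, 6) = 7
G (Minnie): min(15, 14, 13) = 13
H (Minnie): min(10, 4, 8) = 4
F (Chance): 1/2·13 + 1/6·4 + 1/3·1 = 7.5
J (Minnie): min(14, 7, 8) = 7
I (Maxine): max(7, 14, 8) = 14
Root (Minnie): min(7, 7.5, 14) = 7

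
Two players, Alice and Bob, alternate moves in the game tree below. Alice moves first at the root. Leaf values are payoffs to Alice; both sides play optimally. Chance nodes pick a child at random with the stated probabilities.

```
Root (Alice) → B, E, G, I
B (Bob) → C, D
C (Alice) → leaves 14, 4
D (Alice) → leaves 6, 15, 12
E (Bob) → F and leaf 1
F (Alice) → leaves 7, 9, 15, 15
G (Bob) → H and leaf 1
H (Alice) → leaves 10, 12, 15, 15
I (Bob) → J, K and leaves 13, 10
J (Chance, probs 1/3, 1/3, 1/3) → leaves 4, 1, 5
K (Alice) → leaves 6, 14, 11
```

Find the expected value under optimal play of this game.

14

C (Alice): max(14, 4) = 14
D (Alice): max(6, 15, 12) = 15
B (Bob): min(14, 15) = 14
F (Alice): max(7, 9, 15, 15) = 15
E (Bob): min(15, 1) = 1
H (Alice): max(10, 12, 15, 15) = 15
G (Bob): min(15, 1) = 1
J (Chance): 1/3·4 + 1/3·1 + 1/3·5 = 3.33
K (Alice): max(6, 14, 11) = 14
I (Bob): min(3.33, 14, 13, 10) = 3.33
Root (Alice): max(14, 1, 1, 3.33) = 14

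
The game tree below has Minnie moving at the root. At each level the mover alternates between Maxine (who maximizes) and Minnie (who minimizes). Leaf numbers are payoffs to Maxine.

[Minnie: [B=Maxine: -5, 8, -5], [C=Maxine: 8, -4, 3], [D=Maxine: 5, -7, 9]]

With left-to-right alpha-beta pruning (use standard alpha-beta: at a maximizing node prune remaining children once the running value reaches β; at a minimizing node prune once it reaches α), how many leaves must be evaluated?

B [α=-∞,β=+∞]: v=8
C [α=-∞,β=8]: v=8 after child 1 ≥ β → β-cutoff, skip 2
D [α=-∞,β=8]: v=9
Root [α=-∞,β=+∞]: v=8
Leaves evaluated: 7 of 9.

7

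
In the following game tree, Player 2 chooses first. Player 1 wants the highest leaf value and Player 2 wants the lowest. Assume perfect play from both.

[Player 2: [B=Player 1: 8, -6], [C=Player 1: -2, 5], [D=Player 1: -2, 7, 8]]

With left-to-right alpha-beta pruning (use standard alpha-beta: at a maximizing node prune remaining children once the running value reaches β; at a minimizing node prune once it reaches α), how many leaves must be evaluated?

6

B [α=-∞,β=+∞]: v=8
C [α=-∞,β=8]: v=5
D [α=-∞,β=5]: v=7 after child 2 ≥ β → β-cutoff, skip 1
Root [α=-∞,β=+∞]: v=5
Leaves evaluated: 6 of 7.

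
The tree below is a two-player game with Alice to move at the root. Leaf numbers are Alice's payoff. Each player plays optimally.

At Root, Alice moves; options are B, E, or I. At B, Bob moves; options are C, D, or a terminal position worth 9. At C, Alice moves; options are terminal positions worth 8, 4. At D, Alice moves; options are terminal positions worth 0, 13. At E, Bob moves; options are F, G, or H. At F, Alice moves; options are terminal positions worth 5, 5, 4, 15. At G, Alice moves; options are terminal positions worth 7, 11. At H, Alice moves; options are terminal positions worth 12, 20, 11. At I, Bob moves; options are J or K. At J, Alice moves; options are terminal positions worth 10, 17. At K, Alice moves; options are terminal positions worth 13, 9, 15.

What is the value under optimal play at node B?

8

C: max(8, 4) = 8
D: max(0, 13) = 13
B: min(8, 13, 9) = 8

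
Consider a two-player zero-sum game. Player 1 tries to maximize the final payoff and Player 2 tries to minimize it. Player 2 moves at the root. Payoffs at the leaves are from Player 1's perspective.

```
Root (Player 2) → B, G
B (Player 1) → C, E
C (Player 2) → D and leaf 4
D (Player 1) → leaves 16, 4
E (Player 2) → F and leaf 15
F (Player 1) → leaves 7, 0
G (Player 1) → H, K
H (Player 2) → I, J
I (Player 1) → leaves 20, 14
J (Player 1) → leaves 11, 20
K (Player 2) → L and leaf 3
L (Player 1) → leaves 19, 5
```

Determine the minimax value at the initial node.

7

D (Player 1): max(16, 4) = 16
C (Player 2): min(16, 4) = 4
F (Player 1): max(7, 0) = 7
E (Player 2): min(7, 15) = 7
B (Player 1): max(4, 7) = 7
I (Player 1): max(20, 14) = 20
J (Player 1): max(11, 20) = 20
H (Player 2): min(20, 20) = 20
L (Player 1): max(19, 5) = 19
K (Player 2): min(19, 3) = 3
G (Player 1): max(20, 3) = 20
Root (Player 2): min(7, 20) = 7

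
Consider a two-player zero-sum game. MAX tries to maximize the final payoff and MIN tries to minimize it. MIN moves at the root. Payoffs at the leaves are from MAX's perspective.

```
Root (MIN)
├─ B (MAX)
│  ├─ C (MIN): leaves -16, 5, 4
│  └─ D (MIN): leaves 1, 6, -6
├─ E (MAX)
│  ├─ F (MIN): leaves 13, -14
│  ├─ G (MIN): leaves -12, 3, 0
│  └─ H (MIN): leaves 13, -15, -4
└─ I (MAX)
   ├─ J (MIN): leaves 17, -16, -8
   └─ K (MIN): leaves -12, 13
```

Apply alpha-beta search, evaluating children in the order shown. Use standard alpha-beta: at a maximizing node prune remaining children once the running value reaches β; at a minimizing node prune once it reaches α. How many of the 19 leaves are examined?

C [α=-∞,β=+∞]: v=-16
D [α=-16,β=+∞]: v=-6
B [α=-∞,β=+∞]: v=-6
F [α=-∞,β=-6]: v=-14
G [α=-14,β=-6]: v=-12
H [α=-12,β=-6]: v=-15 after child 2 ≤ α → α-cutoff, skip 1
E [α=-∞,β=-6]: v=-12
J [α=-∞,β=-12]: v=-16
K [α=-16,β=-12]: v=-12
I [α=-∞,β=-12]: v=-12
Root [α=-∞,β=+∞]: v=-12
Leaves evaluated: 18 of 19.

18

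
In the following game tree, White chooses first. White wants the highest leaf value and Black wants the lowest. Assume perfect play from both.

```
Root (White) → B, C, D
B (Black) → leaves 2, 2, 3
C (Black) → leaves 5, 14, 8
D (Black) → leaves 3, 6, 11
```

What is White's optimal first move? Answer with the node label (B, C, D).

C

B (Black): min(2, 2, 3) = 2
C (Black): min(5, 14, 8) = 5
D (Black): min(3, 6, 11) = 3
Root (White): max(2, 5, 3) = 5
White picks the child with the highest value: C (value 5).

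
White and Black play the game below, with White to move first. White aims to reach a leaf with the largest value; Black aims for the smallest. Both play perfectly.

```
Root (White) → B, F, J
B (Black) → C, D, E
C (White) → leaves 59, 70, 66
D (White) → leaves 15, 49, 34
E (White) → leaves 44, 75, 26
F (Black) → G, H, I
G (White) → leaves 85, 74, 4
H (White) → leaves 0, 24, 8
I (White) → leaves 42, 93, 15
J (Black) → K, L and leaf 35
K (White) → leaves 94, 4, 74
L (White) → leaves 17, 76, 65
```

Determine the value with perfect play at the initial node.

49

C (White): max(59, 70, 66) = 70
D (White): max(15, 49, 34) = 49
E (White): max(44, 75, 26) = 75
B (Black): min(70, 49, 75) = 49
G (White): max(85, 74, 4) = 85
H (White): max(0, 24, 8) = 24
I (White): max(42, 93, 15) = 93
F (Black): min(85, 24, 93) = 24
K (White): max(94, 4, 74) = 94
L (White): max(17, 76, 65) = 76
J (Black): min(94, 76, 35) = 35
Root (White): max(49, 24, 35) = 49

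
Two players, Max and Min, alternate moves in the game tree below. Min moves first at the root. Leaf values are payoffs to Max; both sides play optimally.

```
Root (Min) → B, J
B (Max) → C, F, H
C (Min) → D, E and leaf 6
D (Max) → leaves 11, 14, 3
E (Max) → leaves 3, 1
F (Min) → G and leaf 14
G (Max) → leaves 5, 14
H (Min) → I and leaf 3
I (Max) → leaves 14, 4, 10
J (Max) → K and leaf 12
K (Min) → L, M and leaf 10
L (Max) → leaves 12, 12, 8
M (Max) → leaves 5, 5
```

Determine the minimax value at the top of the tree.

D (Max): max(11, 14, 3) = 14
E (Max): max(3, 1) = 3
C (Min): min(14, 3, 6) = 3
G (Max): max(5, 14) = 14
F (Min): min(14, 14) = 14
I (Max): max(14, 4, 10) = 14
H (Min): min(14, 3) = 3
B (Max): max(3, 14, 3) = 14
L (Max): max(12, 12, 8) = 12
M (Max): max(5, 5) = 5
K (Min): min(12, 5, 10) = 5
J (Max): max(5, 12) = 12
Root (Min): min(14, 12) = 12

12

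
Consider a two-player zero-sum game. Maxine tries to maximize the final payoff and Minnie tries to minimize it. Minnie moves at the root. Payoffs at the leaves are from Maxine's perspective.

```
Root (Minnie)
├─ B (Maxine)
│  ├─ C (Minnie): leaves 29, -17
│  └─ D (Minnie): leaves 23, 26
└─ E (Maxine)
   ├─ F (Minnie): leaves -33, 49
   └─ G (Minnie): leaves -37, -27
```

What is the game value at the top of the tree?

C (Minnie): min(29, -17) = -17
D (Minnie): min(23, 26) = 23
B (Maxine): max(-17, 23) = 23
F (Minnie): min(-33, 49) = -33
G (Minnie): min(-37, -27) = -37
E (Maxine): max(-33, -37) = -33
Root (Minnie): min(23, -33) = -33

-33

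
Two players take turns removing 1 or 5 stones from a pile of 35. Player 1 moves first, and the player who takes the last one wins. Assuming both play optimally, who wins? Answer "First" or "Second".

Mark each pile size as W (mover wins) or L (mover loses):
i:   0  1  2  3  4  5  6  7  8  9 10 11 12 13 14 15 16 17 18 19 20 21 22 23 24 25 26 27 28 29 30 31 32 33 34 35
     L  W  L  W  L  W  L  W  L  W  L  W  L  W  L  W  L  W  L  W  L  W  L  W  L  W  L  W  L  W  L  W  L  W  L  W
Position 35 is W, so the first player wins.

First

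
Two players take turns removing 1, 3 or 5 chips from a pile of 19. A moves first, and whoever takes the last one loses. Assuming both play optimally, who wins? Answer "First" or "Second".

Second

Mark each pile size as W (mover wins) or L (mover loses):
i:   0  1  2  3  4  5  6  7  8  9 10 11 12 13 14 15 16 17 18 19
     W  L  W  L  W  L  W  L  W  L  W  L  W  L  W  L  W  L  W  L
Position 19 is L, so the second player wins.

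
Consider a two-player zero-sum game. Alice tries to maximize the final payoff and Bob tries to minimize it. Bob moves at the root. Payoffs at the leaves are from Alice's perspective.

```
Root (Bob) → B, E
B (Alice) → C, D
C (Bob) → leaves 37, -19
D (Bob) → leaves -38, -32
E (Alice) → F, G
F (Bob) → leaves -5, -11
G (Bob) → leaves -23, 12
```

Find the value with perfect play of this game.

-19

C (Bob): min(37, -19) = -19
D (Bob): min(-38, -32) = -38
B (Alice): max(-19, -38) = -19
F (Bob): min(-5, -11) = -11
G (Bob): min(-23, 12) = -23
E (Alice): max(-11, -23) = -11
Root (Bob): min(-19, -11) = -19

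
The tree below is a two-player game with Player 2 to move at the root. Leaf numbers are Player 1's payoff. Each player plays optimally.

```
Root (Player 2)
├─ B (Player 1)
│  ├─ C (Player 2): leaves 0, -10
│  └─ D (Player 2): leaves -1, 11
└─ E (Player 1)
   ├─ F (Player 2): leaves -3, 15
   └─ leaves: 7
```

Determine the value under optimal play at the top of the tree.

C (Player 2): min(0, -10) = -10
D (Player 2): min(-1, 11) = -1
B (Player 1): max(-10, -1) = -1
F (Player 2): min(-3, 15) = -3
E (Player 1): max(-3, 7) = 7
Root (Player 2): min(-1, 7) = -1

-1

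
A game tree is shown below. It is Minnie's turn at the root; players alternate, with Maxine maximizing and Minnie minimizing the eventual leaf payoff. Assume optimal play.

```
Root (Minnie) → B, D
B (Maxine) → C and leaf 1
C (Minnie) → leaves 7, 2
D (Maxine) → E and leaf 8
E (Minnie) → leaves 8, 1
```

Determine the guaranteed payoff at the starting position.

2

C (Minnie): min(7, 2) = 2
B (Maxine): max(2, 1) = 2
E (Minnie): min(8, 1) = 1
D (Maxine): max(1, 8) = 8
Root (Minnie): min(2, 8) = 2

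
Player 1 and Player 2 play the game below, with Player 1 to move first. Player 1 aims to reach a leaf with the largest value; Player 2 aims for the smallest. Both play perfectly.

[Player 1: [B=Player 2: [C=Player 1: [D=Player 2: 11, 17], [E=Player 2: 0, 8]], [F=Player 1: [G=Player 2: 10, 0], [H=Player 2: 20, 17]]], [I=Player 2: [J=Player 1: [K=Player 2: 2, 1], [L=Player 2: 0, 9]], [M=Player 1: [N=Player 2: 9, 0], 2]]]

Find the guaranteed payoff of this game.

11

D (Player 2): min(11, 17) = 11
E (Player 2): min(0, 8) = 0
C (Player 1): max(11, 0) = 11
G (Player 2): min(10, 0) = 0
H (Player 2): min(20, 17) = 17
F (Player 1): max(0, 17) = 17
B (Player 2): min(11, 17) = 11
K (Player 2): min(2, 1) = 1
L (Player 2): min(0, 9) = 0
J (Player 1): max(1, 0) = 1
N (Player 2): min(9, 0) = 0
M (Player 1): max(0, 2) = 2
I (Player 2): min(1, 2) = 1
Root (Player 1): max(11, 1) = 11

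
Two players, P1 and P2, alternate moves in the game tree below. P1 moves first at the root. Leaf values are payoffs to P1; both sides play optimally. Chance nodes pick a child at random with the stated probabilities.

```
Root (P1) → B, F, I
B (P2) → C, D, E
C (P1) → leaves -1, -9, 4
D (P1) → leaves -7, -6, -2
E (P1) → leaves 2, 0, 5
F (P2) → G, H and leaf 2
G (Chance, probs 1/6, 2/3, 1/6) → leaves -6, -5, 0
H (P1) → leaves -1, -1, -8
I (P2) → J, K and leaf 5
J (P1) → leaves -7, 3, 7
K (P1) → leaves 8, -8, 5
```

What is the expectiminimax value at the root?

C (P1): max(-1, -9, 4) = 4
D (P1): max(-7, -6, -2) = -2
E (P1): max(2, 0, 5) = 5
B (P2): min(4, -2, 5) = -2
G (Chance): 1/6·-6 + 2/3·-5 + 1/6·0 = -4.33
H (P1): max(-1, -1, -8) = -1
F (P2): min(-4.33, -1, 2) = -4.33
J (P1): max(-7, 3, 7) = 7
K (P1): max(8, -8, 5) = 8
I (P2): min(7, 8, 5) = 5
Root (P1): max(-2, -4.33, 5) = 5

5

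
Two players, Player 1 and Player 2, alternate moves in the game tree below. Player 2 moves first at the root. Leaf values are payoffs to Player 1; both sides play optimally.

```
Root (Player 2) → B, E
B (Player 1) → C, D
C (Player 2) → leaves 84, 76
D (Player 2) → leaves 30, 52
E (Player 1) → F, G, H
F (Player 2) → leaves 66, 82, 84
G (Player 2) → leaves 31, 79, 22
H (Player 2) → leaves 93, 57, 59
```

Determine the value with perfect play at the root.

C (Player 2): min(84, 76) = 76
D (Player 2): min(30, 52) = 30
B (Player 1): max(76, 30) = 76
F (Player 2): min(66, 82, 84) = 66
G (Player 2): min(31, 79, 22) = 22
H (Player 2): min(93, 57, 59) = 57
E (Player 1): max(66, 22, 57) = 66
Root (Player 2): min(76, 66) = 66

66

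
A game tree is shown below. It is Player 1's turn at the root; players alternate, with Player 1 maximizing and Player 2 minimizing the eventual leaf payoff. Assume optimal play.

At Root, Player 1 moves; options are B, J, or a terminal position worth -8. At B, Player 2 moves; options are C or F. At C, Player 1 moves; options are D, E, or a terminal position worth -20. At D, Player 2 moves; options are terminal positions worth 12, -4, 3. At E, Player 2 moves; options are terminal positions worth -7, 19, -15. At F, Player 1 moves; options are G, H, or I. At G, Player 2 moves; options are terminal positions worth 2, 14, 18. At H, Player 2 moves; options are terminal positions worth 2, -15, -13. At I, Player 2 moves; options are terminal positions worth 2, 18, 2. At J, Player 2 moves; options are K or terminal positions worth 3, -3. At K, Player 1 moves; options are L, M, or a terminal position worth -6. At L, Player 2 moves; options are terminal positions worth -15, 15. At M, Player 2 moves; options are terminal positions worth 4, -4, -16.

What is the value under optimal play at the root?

D (Player 2): min(12, -4, 3) = -4
E (Player 2): min(-7, 19, -15) = -15
C (Player 1): max(-4, -15, -20) = -4
G (Player 2): min(2, 14, 18) = 2
H (Player 2): min(2, -15, -13) = -15
I (Player 2): min(2, 18, 2) = 2
F (Player 1): max(2, -15, 2) = 2
B (Player 2): min(-4, 2) = -4
L (Player 2): min(-15, 15) = -15
M (Player 2): min(4, -4, -16) = -16
K (Player 1): max(-15, -16, -6) = -6
J (Player 2): min(-6, 3, -3) = -6
Root (Player 1): max(-4, -6, -8) = -4

-4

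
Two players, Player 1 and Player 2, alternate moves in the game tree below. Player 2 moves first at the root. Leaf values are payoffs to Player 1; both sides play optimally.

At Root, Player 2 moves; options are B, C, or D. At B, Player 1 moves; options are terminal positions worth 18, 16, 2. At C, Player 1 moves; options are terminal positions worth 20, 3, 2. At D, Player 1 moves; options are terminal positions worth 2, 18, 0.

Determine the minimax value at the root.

18

B (Player 1): max(18, 16, 2) = 18
C (Player 1): max(20, 3, 2) = 20
D (Player 1): max(2, 18, 0) = 18
Root (Player 2): min(18, 20, 18) = 18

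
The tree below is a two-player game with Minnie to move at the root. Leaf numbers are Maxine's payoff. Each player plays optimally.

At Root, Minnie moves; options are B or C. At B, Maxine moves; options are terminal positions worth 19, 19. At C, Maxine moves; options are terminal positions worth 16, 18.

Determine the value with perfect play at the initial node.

B (Maxine): max(19, 19) = 19
C (Maxine): max(16, 18) = 18
Root (Minnie): min(19, 18) = 18

18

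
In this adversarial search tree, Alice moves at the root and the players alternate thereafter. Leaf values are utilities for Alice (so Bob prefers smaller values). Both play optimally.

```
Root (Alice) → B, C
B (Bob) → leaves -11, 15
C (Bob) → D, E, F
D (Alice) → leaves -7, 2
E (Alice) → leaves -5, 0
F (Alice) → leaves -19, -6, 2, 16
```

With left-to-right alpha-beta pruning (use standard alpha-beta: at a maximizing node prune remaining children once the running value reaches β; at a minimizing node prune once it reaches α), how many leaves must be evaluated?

9

B [α=-∞,β=+∞]: v=-11
D [α=-11,β=+∞]: v=2
E [α=-11,β=2]: v=0
F [α=-11,β=0]: v=2 after child 3 ≥ β → β-cutoff, skip 1
C [α=-11,β=+∞]: v=0
Root [α=-∞,β=+∞]: v=0
Leaves evaluated: 9 of 10.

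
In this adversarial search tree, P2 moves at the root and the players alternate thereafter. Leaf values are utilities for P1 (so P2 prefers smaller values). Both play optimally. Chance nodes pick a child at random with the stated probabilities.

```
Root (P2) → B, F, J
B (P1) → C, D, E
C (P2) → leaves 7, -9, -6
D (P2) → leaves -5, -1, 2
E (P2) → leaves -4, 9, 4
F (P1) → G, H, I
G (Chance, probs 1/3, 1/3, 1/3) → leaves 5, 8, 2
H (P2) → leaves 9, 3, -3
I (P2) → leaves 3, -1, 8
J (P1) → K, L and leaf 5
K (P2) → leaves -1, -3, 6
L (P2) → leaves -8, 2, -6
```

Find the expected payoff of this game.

-4

C (P2): min(7, -9, -6) = -9
D (P2): min(-5, -1, 2) = -5
E (P2): min(-4, 9, 4) = -4
B (P1): max(-9, -5, -4) = -4
G (Chance): 1/3·5 + 1/3·8 + 1/3·2 = 5
H (P2): min(9, 3, -3) = -3
I (P2): min(3, -1, 8) = -1
F (P1): max(5, -3, -1) = 5
K (P2): min(-1, -3, 6) = -3
L (P2): min(-8, 2, -6) = -8
J (P1): max(-3, -8, 5) = 5
Root (P2): min(-4, 5, 5) = -4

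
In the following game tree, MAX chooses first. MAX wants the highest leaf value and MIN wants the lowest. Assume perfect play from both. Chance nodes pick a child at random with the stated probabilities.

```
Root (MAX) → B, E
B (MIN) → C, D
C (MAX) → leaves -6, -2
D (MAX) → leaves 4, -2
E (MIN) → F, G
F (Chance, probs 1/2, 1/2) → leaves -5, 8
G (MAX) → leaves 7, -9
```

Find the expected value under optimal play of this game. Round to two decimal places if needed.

1.5

C (MAX): max(-6, -2) = -2
D (MAX): max(4, -2) = 4
B (MIN): min(-2, 4) = -2
F (Chance): 1/2·-5 + 1/2·8 = 1.5
G (MAX): max(7, -9) = 7
E (MIN): min(1.5, 7) = 1.5
Root (MAX): max(-2, 1.5) = 1.5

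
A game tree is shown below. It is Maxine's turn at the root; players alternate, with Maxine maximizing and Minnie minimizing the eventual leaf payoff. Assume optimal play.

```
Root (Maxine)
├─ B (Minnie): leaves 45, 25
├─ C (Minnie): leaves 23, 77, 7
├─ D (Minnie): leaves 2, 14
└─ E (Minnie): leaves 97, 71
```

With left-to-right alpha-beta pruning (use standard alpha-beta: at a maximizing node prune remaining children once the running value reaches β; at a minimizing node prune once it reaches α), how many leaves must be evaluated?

6

B [α=-∞,β=+∞]: v=25
C [α=25,β=+∞]: v=23 after child 1 ≤ α → α-cutoff, skip 2
D [α=25,β=+∞]: v=2 after child 1 ≤ α → α-cutoff, skip 1
E [α=25,β=+∞]: v=71
Root [α=-∞,β=+∞]: v=71
Leaves evaluated: 6 of 9.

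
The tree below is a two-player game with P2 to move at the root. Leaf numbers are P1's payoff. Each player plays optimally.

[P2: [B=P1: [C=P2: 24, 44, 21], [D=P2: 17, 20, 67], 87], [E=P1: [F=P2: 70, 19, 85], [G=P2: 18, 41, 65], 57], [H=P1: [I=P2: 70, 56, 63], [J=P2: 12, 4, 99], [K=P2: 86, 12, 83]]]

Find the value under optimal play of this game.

56

C (P2): min(24, 44, 21) = 21
D (P2): min(17, 20, 67) = 17
B (P1): max(21, 17, 87) = 87
F (P2): min(70, 19, 85) = 19
G (P2): min(18, 41, 65) = 18
E (P1): max(19, 18, 57) = 57
I (P2): min(70, 56, 63) = 56
J (P2): min(12, 4, 99) = 4
K (P2): min(86, 12, 83) = 12
H (P1): max(56, 4, 12) = 56
Root (P2): min(87, 57, 56) = 56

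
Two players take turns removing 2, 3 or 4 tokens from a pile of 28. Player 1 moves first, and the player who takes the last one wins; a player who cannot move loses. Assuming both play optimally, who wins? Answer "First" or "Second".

First

W/L table (W = player to move can force a win):
i:   0  1  2  3  4  5  6  7  8  9 10 11 12 13 14 15 16 17 18 19 20 21 22 23 24 25 26 27 28
     L  L  W  W  W  W  L  L  W  W  W  W  L  L  W  W  W  W  L  L  W  W  W  W  L  L  W  W  W
Position 28 is W, so the first player wins.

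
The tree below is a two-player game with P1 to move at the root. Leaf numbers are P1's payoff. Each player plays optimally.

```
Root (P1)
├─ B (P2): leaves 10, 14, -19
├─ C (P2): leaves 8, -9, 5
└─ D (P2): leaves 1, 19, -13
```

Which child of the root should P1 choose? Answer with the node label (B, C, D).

B (P2): min(10, 14, -19) = -19
C (P2): min(8, -9, 5) = -9
D (P2): min(1, 19, -13) = -13
Root (P1): max(-19, -9, -13) = -9
P1 picks the child with the highest value: C (value -9).

C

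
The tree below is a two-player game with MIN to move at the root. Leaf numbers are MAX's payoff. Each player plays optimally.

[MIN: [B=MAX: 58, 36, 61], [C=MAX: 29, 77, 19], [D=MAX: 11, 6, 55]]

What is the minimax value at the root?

55

B (MAX): max(58, 36, 61) = 61
C (MAX): max(29, 77, 19) = 77
D (MAX): max(11, 6, 55) = 55
Root (MIN): min(61, 77, 55) = 55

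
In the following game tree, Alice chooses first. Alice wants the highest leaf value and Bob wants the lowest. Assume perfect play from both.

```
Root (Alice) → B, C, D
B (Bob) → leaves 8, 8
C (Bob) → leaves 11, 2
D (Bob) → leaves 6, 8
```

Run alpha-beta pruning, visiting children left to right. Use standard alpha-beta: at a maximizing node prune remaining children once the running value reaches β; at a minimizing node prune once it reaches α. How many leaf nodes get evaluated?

5

B [α=-∞,β=+∞]: v=8
C [α=8,β=+∞]: v=2
D [α=8,β=+∞]: v=6 after child 1 ≤ α → α-cutoff, skip 1
Root [α=-∞,β=+∞]: v=8
Leaves evaluated: 5 of 6.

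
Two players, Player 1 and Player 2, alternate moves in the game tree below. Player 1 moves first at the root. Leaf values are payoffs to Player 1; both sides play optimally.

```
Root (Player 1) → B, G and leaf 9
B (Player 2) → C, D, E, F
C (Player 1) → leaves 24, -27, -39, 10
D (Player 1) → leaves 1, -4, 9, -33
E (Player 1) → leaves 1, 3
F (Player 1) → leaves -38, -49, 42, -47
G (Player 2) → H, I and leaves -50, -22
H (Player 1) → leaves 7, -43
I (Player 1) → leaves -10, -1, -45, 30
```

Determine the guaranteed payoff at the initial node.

9

C (Player 1): max(24, -27, -39, 10) = 24
D (Player 1): max(1, -4, 9, -33) = 9
E (Player 1): max(1, 3) = 3
F (Player 1): max(-38, -49, 42, -47) = 42
B (Player 2): min(24, 9, 3, 42) = 3
H (Player 1): max(7, -43) = 7
I (Player 1): max(-10, -1, -45, 30) = 30
G (Player 2): min(7, 30, -50, -22) = -50
Root (Player 1): max(3, -50, 9) = 9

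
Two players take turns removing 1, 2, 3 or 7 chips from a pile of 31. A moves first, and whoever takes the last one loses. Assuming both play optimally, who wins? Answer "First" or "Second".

Positions where the player to move wins (W) vs loses (L):
i:   0  1  2  3  4  5  6  7  8  9 10 11 12 13 14 15 16 17 18 19 20 21 22 23 24 25 26 27 28 29 30 31
     W  L  W  W  W  L  W  W  W  L  W  W  W  L  W  W  W  L  W  W  W  L  W  W  W  L  W  W  W  L  W  W
Position 31 is W, so the first player wins.

First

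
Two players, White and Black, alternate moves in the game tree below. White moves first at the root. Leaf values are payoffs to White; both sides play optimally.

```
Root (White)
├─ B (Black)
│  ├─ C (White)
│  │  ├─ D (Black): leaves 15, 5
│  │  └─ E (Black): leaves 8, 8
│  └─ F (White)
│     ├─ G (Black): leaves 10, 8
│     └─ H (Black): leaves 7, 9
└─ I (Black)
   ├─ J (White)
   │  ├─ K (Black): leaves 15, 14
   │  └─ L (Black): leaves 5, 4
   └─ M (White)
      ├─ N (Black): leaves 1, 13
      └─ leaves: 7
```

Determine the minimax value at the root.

8

D (Black): min(15, 5) = 5
E (Black): min(8, 8) = 8
C (White): max(5, 8) = 8
G (Black): min(10, 8) = 8
H (Black): min(7, 9) = 7
F (White): max(8, 7) = 8
B (Black): min(8, 8) = 8
K (Black): min(15, 14) = 14
L (Black): min(5, 4) = 4
J (White): max(14, 4) = 14
N (Black): min(1, 13) = 1
M (White): max(1, 7) = 7
I (Black): min(14, 7) = 7
Root (White): max(8, 7) = 8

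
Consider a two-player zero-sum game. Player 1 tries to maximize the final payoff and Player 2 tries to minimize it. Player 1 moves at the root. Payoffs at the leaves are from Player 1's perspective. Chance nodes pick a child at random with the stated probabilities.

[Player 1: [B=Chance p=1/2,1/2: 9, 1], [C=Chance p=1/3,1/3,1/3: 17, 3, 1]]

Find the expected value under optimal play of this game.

B (Chance): 1/2·9 + 1/2·1 = 5
C (Chance): 1/3·17 + 1/3·3 + 1/3·1 = 7
Root (Player 1): max(5, 7) = 7

7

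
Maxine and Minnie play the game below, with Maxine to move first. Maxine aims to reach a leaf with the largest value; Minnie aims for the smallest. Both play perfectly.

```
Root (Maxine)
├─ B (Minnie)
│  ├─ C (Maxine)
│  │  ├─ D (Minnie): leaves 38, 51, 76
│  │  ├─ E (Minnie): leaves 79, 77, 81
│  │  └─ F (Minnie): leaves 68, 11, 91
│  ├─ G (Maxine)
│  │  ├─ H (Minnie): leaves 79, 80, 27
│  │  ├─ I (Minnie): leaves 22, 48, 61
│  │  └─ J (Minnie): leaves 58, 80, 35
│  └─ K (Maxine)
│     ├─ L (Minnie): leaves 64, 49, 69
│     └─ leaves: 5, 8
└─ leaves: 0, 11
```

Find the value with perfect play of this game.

D (Minnie): min(38, 51, 76) = 38
E (Minnie): min(79, 77, 81) = 77
F (Minnie): min(68, 11, 91) = 11
C (Maxine): max(38, 77, 11) = 77
H (Minnie): min(79, 80, 27) = 27
I (Minnie): min(22, 48, 61) = 22
J (Minnie): min(58, 80, 35) = 35
G (Maxine): max(27, 22, 35) = 35
L (Minnie): min(64, 49, 69) = 49
K (Maxine): max(49, 5, 8) = 49
B (Minnie): min(77, 35, 49) = 35
Root (Maxine): max(35, 0, 11) = 35

35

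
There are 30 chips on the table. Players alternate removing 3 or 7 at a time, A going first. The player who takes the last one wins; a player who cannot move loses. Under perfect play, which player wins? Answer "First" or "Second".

Second

Compute winning (W) and losing (L) positions by backward induction:
i:   0  1  2  3  4  5  6  7  8  9 10 11 12 13 14 15 16 17 18 19 20 21 22 23 24 25 26 27 28 29 30
     L  L  L  W  W  W  L  W  W  W  L  L  L  W  W  W  L  W  W  W  L  L  L  W  W  W  L  W  W  W  L
Position 30 is L, so the second player wins.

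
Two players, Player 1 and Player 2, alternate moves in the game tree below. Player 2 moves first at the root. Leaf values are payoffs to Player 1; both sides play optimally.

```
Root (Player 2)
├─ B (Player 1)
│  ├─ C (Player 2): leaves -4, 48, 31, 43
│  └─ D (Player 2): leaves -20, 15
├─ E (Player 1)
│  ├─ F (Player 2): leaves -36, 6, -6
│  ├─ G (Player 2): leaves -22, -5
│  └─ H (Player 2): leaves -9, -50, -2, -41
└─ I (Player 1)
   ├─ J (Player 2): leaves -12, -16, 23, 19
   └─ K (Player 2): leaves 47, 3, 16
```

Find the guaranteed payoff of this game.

C (Player 2): min(-4, 48, 31, 43) = -4
D (Player 2): min(-20, 15) = -20
B (Player 1): max(-4, -20) = -4
F (Player 2): min(-36, 6, -6) = -36
G (Player 2): min(-22, -5) = -22
H (Player 2): min(-9, -50, -2, -41) = -50
E (Player 1): max(-36, -22, -50) = -22
J (Player 2): min(-12, -16, 23, 19) = -16
K (Player 2): min(47, 3, 16) = 3
I (Player 1): max(-16, 3) = 3
Root (Player 2): min(-4, -22, 3) = -22

-22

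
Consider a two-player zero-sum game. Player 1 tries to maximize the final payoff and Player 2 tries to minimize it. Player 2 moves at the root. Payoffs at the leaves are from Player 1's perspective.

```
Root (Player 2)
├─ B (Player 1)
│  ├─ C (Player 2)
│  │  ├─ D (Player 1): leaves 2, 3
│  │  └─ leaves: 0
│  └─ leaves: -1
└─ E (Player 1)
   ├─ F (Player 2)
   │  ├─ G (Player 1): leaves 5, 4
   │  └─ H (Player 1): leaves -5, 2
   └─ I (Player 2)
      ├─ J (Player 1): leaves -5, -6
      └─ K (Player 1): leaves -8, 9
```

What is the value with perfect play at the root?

0

D (Player 1): max(2, 3) = 3
C (Player 2): min(3, 0) = 0
B (Player 1): max(0, -1) = 0
G (Player 1): max(5, 4) = 5
H (Player 1): max(-5, 2) = 2
F (Player 2): min(5, 2) = 2
J (Player 1): max(-5, -6) = -5
K (Player 1): max(-8, 9) = 9
I (Player 2): min(-5, 9) = -5
E (Player 1): max(2, -5) = 2
Root (Player 2): min(0, 2) = 0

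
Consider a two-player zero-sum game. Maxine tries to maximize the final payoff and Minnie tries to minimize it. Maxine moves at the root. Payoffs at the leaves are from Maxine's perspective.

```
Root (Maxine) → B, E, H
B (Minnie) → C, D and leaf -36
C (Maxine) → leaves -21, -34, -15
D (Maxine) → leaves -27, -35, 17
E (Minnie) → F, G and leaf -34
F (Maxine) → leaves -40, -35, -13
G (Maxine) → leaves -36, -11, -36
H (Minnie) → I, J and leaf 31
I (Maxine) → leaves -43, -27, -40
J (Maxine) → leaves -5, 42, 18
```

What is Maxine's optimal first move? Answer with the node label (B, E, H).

C (Maxine): max(-21, -34, -15) = -15
D (Maxine): max(-27, -35, 17) = 17
B (Minnie): min(-15, 17, -36) = -36
F (Maxine): max(-40, -35, -13) = -13
G (Maxine): max(-36, -11, -36) = -11
E (Minnie): min(-13, -11, -34) = -34
I (Maxine): max(-43, -27, -40) = -27
J (Maxine): max(-5, 42, 18) = 42
H (Minnie): min(-27, 42, 31) = -27
Root (Maxine): max(-36, -34, -27) = -27
Maxine picks the child with the highest value: H (value -27).

H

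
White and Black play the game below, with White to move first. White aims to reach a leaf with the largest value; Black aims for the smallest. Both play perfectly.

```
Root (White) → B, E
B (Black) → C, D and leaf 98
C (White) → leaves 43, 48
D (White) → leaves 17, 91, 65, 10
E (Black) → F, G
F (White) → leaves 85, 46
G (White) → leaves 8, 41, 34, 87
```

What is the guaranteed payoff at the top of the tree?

85

C (White): max(43, 48) = 48
D (White): max(17, 91, 65, 10) = 91
B (Black): min(48, 91, 98) = 48
F (White): max(85, 46) = 85
G (White): max(8, 41, 34, 87) = 87
E (Black): min(85, 87) = 85
Root (White): max(48, 85) = 85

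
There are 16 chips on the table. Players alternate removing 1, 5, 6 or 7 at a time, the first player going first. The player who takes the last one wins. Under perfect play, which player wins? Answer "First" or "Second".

Second

Mark each pile size as W (mover wins) or L (mover loses):
i:   0  1  2  3  4  5  6  7  8  9 10 11 12 13 14 15 16
     L  W  L  W  L  W  W  W  W  W  W  W  L  W  L  W  L
Position 16 is L, so the second player wins.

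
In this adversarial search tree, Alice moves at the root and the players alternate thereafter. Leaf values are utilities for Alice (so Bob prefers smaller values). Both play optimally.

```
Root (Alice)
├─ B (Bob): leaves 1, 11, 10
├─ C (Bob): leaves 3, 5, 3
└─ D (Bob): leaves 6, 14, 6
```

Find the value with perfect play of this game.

B (Bob): min(1, 11, 10) = 1
C (Bob): min(3, 5, 3) = 3
D (Bob): min(6, 14, 6) = 6
Root (Alice): max(1, 3, 6) = 6

6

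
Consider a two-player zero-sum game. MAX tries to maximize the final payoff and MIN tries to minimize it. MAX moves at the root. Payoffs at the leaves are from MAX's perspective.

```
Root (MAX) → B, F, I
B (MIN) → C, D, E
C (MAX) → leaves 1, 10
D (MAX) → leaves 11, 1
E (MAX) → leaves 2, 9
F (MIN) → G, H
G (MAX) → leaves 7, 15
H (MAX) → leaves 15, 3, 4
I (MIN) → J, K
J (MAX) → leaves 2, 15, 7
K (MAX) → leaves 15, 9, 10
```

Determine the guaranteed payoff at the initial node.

C (MAX): max(1, 10) = 10
D (MAX): max(11, 1) = 11
E (MAX): max(2, 9) = 9
B (MIN): min(10, 11, 9) = 9
G (MAX): max(7, 15) = 15
H (MAX): max(15, 3, 4) = 15
F (MIN): min(15, 15) = 15
J (MAX): max(2, 15, 7) = 15
K (MAX): max(15, 9, 10) = 15
I (MIN): min(15, 15) = 15
Root (MAX): max(9, 15, 15) = 15

15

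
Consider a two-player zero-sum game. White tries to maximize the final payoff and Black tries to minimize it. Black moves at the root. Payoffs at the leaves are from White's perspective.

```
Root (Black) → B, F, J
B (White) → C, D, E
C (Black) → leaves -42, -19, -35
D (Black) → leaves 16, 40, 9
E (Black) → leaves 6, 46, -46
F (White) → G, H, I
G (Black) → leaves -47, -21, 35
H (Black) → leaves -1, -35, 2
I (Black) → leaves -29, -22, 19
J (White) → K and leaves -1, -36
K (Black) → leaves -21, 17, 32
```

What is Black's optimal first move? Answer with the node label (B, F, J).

C (Black): min(-42, -19, -35) = -42
D (Black): min(16, 40, 9) = 9
E (Black): min(6, 46, -46) = -46
B (White): max(-42, 9, -46) = 9
G (Black): min(-47, -21, 35) = -47
H (Black): min(-1, -35, 2) = -35
I (Black): min(-29, -22, 19) = -29
F (White): max(-47, -35, -29) = -29
K (Black): min(-21, 17, 32) = -21
J (White): max(-21, -1, -36) = -1
Root (Black): min(9, -29, -1) = -29
Black picks the child with the lowest value: F (value -29).

F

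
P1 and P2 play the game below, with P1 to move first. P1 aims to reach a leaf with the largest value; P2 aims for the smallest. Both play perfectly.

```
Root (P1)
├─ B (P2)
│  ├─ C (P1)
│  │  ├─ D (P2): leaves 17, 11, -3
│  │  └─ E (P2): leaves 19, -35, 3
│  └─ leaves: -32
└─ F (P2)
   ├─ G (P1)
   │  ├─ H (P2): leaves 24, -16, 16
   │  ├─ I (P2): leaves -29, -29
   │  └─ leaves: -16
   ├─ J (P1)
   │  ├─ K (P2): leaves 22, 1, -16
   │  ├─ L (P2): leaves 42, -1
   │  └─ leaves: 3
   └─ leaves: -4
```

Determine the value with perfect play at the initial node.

-16

D (P2): min(17, 11, -3) = -3
E (P2): min(19, -35, 3) = -35
C (P1): max(-3, -35) = -3
B (P2): min(-3, -32) = -32
H (P2): min(24, -16, 16) = -16
I (P2): min(-29, -29) = -29
G (P1): max(-16, -29, -16) = -16
K (P2): min(22, 1, -16) = -16
L (P2): min(42, -1) = -1
J (P1): max(-16, -1, 3) = 3
F (P2): min(-16, 3, -4) = -16
Root (P1): max(-32, -16) = -16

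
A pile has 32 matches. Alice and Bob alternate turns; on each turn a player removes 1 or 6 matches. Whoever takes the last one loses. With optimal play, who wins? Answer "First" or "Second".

First

Compute winning (W) and losing (L) positions by backward induction:
i:   0  1  2  3  4  5  6  7  8  9 10 11 12 13 14 15 16 17 18 19 20 21 22 23 24 25 26 27 28 29 30 31 32
     W  L  W  L  W  L  W  W  L  W  L  W  L  W  W  L  W  L  W  L  W  W  L  W  L  W  L  W  W  L  W  L  W
Position 32 is W, so the first player wins.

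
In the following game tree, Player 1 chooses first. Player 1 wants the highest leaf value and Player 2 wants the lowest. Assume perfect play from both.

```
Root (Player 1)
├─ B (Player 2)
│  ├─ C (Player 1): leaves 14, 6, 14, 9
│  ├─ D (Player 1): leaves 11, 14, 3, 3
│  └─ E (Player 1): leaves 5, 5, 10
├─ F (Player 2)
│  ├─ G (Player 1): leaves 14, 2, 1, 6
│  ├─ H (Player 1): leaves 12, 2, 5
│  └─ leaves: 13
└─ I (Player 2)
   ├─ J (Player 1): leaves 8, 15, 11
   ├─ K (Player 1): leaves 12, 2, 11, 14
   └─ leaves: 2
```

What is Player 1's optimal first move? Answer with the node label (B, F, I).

F

C (Player 1): max(14, 6, 14, 9) = 14
D (Player 1): max(11, 14, 3, 3) = 14
E (Player 1): max(5, 5, 10) = 10
B (Player 2): min(14, 14, 10) = 10
G (Player 1): max(14, 2, 1, 6) = 14
H (Player 1): max(12, 2, 5) = 12
F (Player 2): min(14, 12, 13) = 12
J (Player 1): max(8, 15, 11) = 15
K (Player 1): max(12, 2, 11, 14) = 14
I (Player 2): min(15, 14, 2) = 2
Root (Player 1): max(10, 12, 2) = 12
Player 1 picks the child with the highest value: F (value 12).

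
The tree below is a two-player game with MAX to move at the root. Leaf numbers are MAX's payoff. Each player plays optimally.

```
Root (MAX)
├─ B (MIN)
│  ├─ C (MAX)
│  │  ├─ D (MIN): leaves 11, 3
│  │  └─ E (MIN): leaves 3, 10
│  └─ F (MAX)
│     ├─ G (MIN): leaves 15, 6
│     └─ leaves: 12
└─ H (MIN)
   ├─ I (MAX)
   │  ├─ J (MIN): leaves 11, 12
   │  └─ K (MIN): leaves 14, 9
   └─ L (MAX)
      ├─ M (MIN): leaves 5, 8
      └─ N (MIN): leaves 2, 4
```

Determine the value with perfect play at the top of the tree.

5

D (MIN): min(11, 3) = 3
E (MIN): min(3, 10) = 3
C (MAX): max(3, 3) = 3
G (MIN): min(15, 6) = 6
F (MAX): max(6, 12) = 12
B (MIN): min(3, 12) = 3
J (MIN): min(11, 12) = 11
K (MIN): min(14, 9) = 9
I (MAX): max(11, 9) = 11
M (MIN): min(5, 8) = 5
N (MIN): min(2, 4) = 2
L (MAX): max(5, 2) = 5
H (MIN): min(11, 5) = 5
Root (MAX): max(3, 5) = 5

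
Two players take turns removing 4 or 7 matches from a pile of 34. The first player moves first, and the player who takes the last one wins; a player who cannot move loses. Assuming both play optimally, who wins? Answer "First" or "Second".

W/L table (W = player to move can force a win):
i:   0  1  2  3  4  5  6  7  8  9 10 11 12 13 14 15 16 17 18 19 20 21 22 23 24 25 26 27 28 29 30 31 32 33 34
     L  L  L  L  W  W  W  W  W  W  W  L  L  L  L  W  W  W  W  W  W  W  L  L  L  L  W  W  W  W  W  W  W  L  L
Position 34 is L, so the second player wins.

Second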